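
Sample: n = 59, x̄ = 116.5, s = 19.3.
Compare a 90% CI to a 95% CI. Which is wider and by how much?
95% CI is wider by 1.66

df = 58
90% CI: t* = 1.672, (112.30, 120.70), width = 2 · t* · s/√n = 8.40
95% CI: t* = 2.002, (111.47, 121.53), width = 2 · t* · s/√n = 10.06

The 95% CI is wider by 10.06 - 8.40 = 1.66.
Higher confidence requires a wider interval.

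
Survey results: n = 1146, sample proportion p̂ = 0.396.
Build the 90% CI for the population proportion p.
(0.372, 0.420)

Proportion CI:
SE = √(p̂(1-p̂)/n) = √(0.396 · 0.604 / 1146) = 0.01445

z* = 1.645
Margin = z* · SE = 1.645 · 0.01445 = 0.0238

CI: 0.396 ± 0.0238 = (0.372, 0.420)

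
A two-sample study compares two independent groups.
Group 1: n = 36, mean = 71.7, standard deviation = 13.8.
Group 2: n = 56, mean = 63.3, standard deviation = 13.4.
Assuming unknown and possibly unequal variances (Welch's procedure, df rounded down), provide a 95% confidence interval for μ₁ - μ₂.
(2.59, 14.21)

Difference: x̄₁ - x̄₂ = 8.40
SE = √(s₁²/n₁ + s₂²/n₂) = √(13.8²/36 + 13.4²/56) = 2.9149
df = 73.18 → 73 (Welch–Satterthwaite, rounded down)
t* = 1.993

CI: 8.40 ± 1.993 · 2.9149 = 8.40 ± 5.81 = (2.59, 14.21)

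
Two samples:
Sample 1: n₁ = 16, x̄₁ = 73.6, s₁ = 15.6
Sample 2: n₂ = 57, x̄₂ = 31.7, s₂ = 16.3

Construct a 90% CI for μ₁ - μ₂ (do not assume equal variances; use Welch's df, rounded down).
(34.27, 49.53)

Difference: x̄₁ - x̄₂ = 41.90
SE = √(s₁²/n₁ + s₂²/n₂) = √(15.6²/16 + 16.3²/57) = 4.4577
df = 24.97 → 24 (Welch–Satterthwaite, rounded down)
t* = 1.711

CI: 41.90 ± 1.711 · 4.4577 = 41.90 ± 7.63 = (34.27, 49.53)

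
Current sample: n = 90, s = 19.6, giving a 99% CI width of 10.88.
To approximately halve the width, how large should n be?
n ≈ 360

CI width ∝ 1/√n
To reduce width by factor 2, need √n to grow by 2 → need 2² = 4 times as many samples.

Current: n = 90, width = 10.88
New: n = 360, width ≈ 5.35

Width reduced by factor of 10.88/5.35 = 2.03.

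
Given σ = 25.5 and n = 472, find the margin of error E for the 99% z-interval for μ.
Margin of error = 3.02

Margin of error = z* · σ/√n
= 2.576 · 25.5/√472
= 2.576 · 25.5/21.7256
= 3.02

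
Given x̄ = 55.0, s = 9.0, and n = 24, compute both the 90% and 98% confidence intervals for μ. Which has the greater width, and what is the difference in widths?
98% CI is wider by 2.89

df = 23
90% CI: t* = 1.714, (51.85, 58.15), width = 2 · t* · s/√n = 6.30
98% CI: t* = 2.500, (50.41, 59.59), width = 2 · t* · s/√n = 9.19

The 98% CI is wider by 9.19 - 6.30 = 2.89.
Higher confidence requires a wider interval.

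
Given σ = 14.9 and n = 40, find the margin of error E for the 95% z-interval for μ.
Margin of error = 4.62

Margin of error = z* · σ/√n
= 1.960 · 14.9/√40
= 1.960 · 14.9/6.3246
= 4.62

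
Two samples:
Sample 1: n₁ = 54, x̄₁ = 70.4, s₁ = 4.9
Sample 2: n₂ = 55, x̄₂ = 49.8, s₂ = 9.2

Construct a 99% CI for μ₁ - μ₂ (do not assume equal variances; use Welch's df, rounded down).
(16.89, 24.31)

Difference: x̄₁ - x̄₂ = 20.60
SE = √(s₁²/n₁ + s₂²/n₂) = √(4.9²/54 + 9.2²/55) = 1.4084
df = 82.68 → 82 (Welch–Satterthwaite, rounded down)
t* = 2.637

CI: 20.60 ± 2.637 · 1.4084 = 20.60 ± 3.71 = (16.89, 24.31)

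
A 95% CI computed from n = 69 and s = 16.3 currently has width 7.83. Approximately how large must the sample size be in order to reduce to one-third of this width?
n ≈ 621

CI width ∝ 1/√n
To reduce width by factor 3, need √n to grow by 3 → need 3² = 9 times as many samples.

Current: n = 69, width = 7.83
New: n = 621, width ≈ 2.57

Width reduced by factor of 7.83/2.57 = 3.05.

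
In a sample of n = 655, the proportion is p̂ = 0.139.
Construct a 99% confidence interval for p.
(0.104, 0.174)

Proportion CI:
SE = √(p̂(1-p̂)/n) = √(0.139 · 0.861 / 655) = 0.01352

z* = 2.576
Margin = z* · SE = 2.576 · 0.01352 = 0.0348

CI: 0.139 ± 0.0348 = (0.104, 0.174)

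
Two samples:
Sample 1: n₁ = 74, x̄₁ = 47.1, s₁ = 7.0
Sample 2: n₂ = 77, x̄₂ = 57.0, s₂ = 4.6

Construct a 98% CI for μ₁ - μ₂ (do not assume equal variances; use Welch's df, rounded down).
(-12.18, -7.62)

Difference: x̄₁ - x̄₂ = -9.90
SE = √(s₁²/n₁ + s₂²/n₂) = √(7.0²/74 + 4.6²/77) = 0.9680
df = 125.42 → 125 (Welch–Satterthwaite, rounded down)
t* = 2.357

CI: -9.90 ± 2.357 · 0.9680 = -9.90 ± 2.28 = (-12.18, -7.62)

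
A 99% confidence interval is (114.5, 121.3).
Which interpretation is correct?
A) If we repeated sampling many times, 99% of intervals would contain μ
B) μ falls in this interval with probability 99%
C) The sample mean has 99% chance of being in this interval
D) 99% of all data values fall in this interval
A

A) Correct — this is the frequentist long-run coverage interpretation.
B) Wrong — μ is fixed; the randomness lives in the interval, not in μ.
C) Wrong — x̄ is observed and sits in the interval by construction.
D) Wrong — a CI is about the parameter μ, not individual data values.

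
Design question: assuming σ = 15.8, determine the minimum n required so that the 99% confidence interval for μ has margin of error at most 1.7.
n ≥ 574

For margin E ≤ 1.7:
n ≥ (z* · σ / E)²
n ≥ (2.576 · 15.8 / 1.7)²
n ≥ 573.20

Minimum n = 574 (rounding up)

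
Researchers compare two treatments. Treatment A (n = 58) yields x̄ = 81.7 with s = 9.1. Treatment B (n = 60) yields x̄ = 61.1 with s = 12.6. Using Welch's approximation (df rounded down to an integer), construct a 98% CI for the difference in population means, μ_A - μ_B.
(15.83, 25.37)

Difference: x̄₁ - x̄₂ = 20.60
SE = √(s₁²/n₁ + s₂²/n₂) = √(9.1²/58 + 12.6²/60) = 2.0184
df = 107.46 → 107 (Welch–Satterthwaite, rounded down)
t* = 2.362

CI: 20.60 ± 2.362 · 2.0184 = 20.60 ± 4.77 = (15.83, 25.37)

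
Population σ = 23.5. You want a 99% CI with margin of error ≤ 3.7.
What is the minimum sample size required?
n ≥ 268

For margin E ≤ 3.7:
n ≥ (z* · σ / E)²
n ≥ (2.576 · 23.5 / 3.7)²
n ≥ 267.68

Minimum n = 268 (rounding up)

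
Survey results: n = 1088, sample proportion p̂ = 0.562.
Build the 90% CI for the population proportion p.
(0.537, 0.587)

Proportion CI:
SE = √(p̂(1-p̂)/n) = √(0.562 · 0.438 / 1088) = 0.01504

z* = 1.645
Margin = z* · SE = 1.645 · 0.01504 = 0.0247

CI: 0.562 ± 0.0247 = (0.537, 0.587)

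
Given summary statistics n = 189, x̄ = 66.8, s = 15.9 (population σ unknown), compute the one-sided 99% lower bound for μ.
μ ≥ 64.09

Lower bound (one-sided):
t* = 2.346 (one-sided for 99%)
Lower bound = x̄ - t* · s/√n = 66.8 - 2.346 · 15.9/√189 = 64.09

We are 99% confident that μ ≥ 64.09.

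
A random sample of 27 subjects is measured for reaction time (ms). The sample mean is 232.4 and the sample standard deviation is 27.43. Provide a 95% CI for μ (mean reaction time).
(221.55, 243.25)

t-interval (σ unknown):
df = n - 1 = 26
t* = 2.056 for 95% confidence

Margin of error = t* · s/√n = 2.056 · 27.43/√27 = 10.85

CI: (221.55, 243.25)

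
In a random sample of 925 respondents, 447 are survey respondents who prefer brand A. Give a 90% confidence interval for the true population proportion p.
(0.456, 0.510)

Proportion CI:
p̂ = 447/925 = 0.48324
SE = √(p̂(1-p̂)/n) = √(0.48324 · 0.51676 / 925) = 0.01643

z* = 1.645
Margin = z* · SE = 1.645 · 0.01643 = 0.0270

CI: 0.48324 ± 0.0270 = (0.456, 0.510)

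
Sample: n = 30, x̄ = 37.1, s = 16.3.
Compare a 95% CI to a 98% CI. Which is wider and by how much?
98% CI is wider by 2.48

df = 29
95% CI: t* = 2.045, (31.01, 43.19), width = 2 · t* · s/√n = 12.17
98% CI: t* = 2.462, (29.77, 44.43), width = 2 · t* · s/√n = 14.65

The 98% CI is wider by 14.65 - 12.17 = 2.48.
Higher confidence requires a wider interval.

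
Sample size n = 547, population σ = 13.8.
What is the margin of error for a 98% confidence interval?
Margin of error = 1.37

Margin of error = z* · σ/√n
= 2.326 · 13.8/√547
= 2.326 · 13.8/23.3880
= 1.37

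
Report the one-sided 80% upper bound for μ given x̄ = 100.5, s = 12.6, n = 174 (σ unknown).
μ ≤ 101.31

Upper bound (one-sided):
t* = 0.844 (one-sided for 80%)
Upper bound = x̄ + t* · s/√n = 100.5 + 0.844 · 12.6/√174 = 101.31

We are 80% confident that μ ≤ 101.31.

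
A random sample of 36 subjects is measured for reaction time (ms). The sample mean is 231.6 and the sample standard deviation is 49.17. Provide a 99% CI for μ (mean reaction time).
(209.28, 253.92)

t-interval (σ unknown):
df = n - 1 = 35
t* = 2.724 for 99% confidence

Margin of error = t* · s/√n = 2.724 · 49.17/√36 = 22.32

CI: (209.28, 253.92)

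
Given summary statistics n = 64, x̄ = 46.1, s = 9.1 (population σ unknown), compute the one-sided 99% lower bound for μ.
μ ≥ 43.38

Lower bound (one-sided):
t* = 2.387 (one-sided for 99%)
Lower bound = x̄ - t* · s/√n = 46.1 - 2.387 · 9.1/√64 = 43.38

We are 99% confident that μ ≥ 43.38.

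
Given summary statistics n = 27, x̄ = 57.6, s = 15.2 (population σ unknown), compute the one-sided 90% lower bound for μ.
μ ≥ 53.75

Lower bound (one-sided):
t* = 1.315 (one-sided for 90%)
Lower bound = x̄ - t* · s/√n = 57.6 - 1.315 · 15.2/√27 = 53.75

We are 90% confident that μ ≥ 53.75.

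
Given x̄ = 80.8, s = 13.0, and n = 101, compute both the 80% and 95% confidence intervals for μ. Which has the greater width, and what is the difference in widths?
95% CI is wider by 1.79

df = 100
80% CI: t* = 1.290, (79.13, 82.47), width = 2 · t* · s/√n = 3.34
95% CI: t* = 1.984, (78.23, 83.37), width = 2 · t* · s/√n = 5.13

The 95% CI is wider by 5.13 - 3.34 = 1.79.
Higher confidence requires a wider interval.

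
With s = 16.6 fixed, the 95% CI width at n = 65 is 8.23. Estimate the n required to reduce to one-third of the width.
n ≈ 585

CI width ∝ 1/√n
To reduce width by factor 3, need √n to grow by 3 → need 3² = 9 times as many samples.

Current: n = 65, width = 8.23
New: n = 585, width ≈ 2.70

Width reduced by factor of 8.23/2.70 = 3.05.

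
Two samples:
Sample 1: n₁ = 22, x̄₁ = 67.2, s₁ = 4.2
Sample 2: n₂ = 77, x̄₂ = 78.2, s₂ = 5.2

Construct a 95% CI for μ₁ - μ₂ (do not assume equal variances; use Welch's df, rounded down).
(-13.17, -8.83)

Difference: x̄₁ - x̄₂ = -11.00
SE = √(s₁²/n₁ + s₂²/n₂) = √(4.2²/22 + 5.2²/77) = 1.0738
df = 41.24 → 41 (Welch–Satterthwaite, rounded down)
t* = 2.020

CI: -11.00 ± 2.020 · 1.0738 = -11.00 ± 2.17 = (-13.17, -8.83)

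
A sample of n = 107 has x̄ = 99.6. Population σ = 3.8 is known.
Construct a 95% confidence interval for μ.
(98.88, 100.32)

z-interval (σ known):
z* = 1.960 for 95% confidence

Margin of error = z* · σ/√n = 1.960 · 3.8/√107 = 0.72

CI: (99.6 - 0.72, 99.6 + 0.72) = (98.88, 100.32)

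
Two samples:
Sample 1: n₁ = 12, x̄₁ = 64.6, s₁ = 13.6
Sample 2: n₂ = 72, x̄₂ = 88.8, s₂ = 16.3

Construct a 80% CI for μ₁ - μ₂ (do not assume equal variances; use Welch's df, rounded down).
(-30.04, -18.36)

Difference: x̄₁ - x̄₂ = -24.20
SE = √(s₁²/n₁ + s₂²/n₂) = √(13.6²/12 + 16.3²/72) = 4.3708
df = 16.75 → 16 (Welch–Satterthwaite, rounded down)
t* = 1.337

CI: -24.20 ± 1.337 · 4.3708 = -24.20 ± 5.84 = (-30.04, -18.36)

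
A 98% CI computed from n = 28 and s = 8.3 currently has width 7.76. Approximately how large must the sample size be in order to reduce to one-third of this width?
n ≈ 252

CI width ∝ 1/√n
To reduce width by factor 3, need √n to grow by 3 → need 3² = 9 times as many samples.

Current: n = 28, width = 7.76
New: n = 252, width ≈ 2.45

Width reduced by factor of 7.76/2.45 = 3.17.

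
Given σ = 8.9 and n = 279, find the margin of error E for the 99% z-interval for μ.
Margin of error = 1.37

Margin of error = z* · σ/√n
= 2.576 · 8.9/√279
= 2.576 · 8.9/16.7033
= 1.37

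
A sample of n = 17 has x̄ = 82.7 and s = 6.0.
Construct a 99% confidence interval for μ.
(78.45, 86.95)

t-interval (σ unknown):
df = n - 1 = 16
t* = 2.921 for 99% confidence

Margin of error = t* · s/√n = 2.921 · 6.0/√17 = 4.25

CI: (78.45, 86.95)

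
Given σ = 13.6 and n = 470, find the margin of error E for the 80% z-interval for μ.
Margin of error = 0.80

Margin of error = z* · σ/√n
= 1.282 · 13.6/√470
= 1.282 · 13.6/21.6795
= 0.80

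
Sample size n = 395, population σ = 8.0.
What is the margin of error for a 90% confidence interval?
Margin of error = 0.66

Margin of error = z* · σ/√n
= 1.645 · 8.0/√395
= 1.645 · 8.0/19.8746
= 0.66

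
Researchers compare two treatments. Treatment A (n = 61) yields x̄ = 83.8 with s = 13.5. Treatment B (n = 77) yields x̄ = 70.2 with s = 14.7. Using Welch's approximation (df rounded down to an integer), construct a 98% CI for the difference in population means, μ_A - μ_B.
(7.93, 19.27)

Difference: x̄₁ - x̄₂ = 13.60
SE = √(s₁²/n₁ + s₂²/n₂) = √(13.5²/61 + 14.7²/77) = 2.4071
df = 133.01 → 133 (Welch–Satterthwaite, rounded down)
t* = 2.355

CI: 13.60 ± 2.355 · 2.4071 = 13.60 ± 5.67 = (7.93, 19.27)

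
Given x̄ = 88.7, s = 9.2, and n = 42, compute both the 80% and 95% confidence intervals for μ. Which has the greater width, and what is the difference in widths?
95% CI is wider by 2.04

df = 41
80% CI: t* = 1.303, (86.85, 90.55), width = 2 · t* · s/√n = 3.70
95% CI: t* = 2.020, (85.83, 91.57), width = 2 · t* · s/√n = 5.74

The 95% CI is wider by 5.74 - 3.70 = 2.04.
Higher confidence requires a wider interval.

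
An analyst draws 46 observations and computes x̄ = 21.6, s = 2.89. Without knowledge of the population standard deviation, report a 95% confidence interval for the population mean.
(20.74, 22.46)

t-interval (σ unknown):
df = n - 1 = 45
t* = 2.014 for 95% confidence

Margin of error = t* · s/√n = 2.014 · 2.89/√46 = 0.86

CI: (20.74, 22.46)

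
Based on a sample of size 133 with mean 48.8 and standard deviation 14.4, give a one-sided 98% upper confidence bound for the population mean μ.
μ ≤ 51.39

Upper bound (one-sided):
t* = 2.074 (one-sided for 98%)
Upper bound = x̄ + t* · s/√n = 48.8 + 2.074 · 14.4/√133 = 51.39

We are 98% confident that μ ≤ 51.39.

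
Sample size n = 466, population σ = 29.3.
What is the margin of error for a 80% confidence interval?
Margin of error = 1.74

Margin of error = z* · σ/√n
= 1.282 · 29.3/√466
= 1.282 · 29.3/21.5870
= 1.74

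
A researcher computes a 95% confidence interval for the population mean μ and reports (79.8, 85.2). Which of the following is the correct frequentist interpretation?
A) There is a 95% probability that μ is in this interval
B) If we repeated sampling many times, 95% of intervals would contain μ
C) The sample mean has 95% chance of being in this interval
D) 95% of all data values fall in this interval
B

A) Wrong — μ is fixed; the randomness lives in the interval, not in μ.
B) Correct — this is the frequentist long-run coverage interpretation.
C) Wrong — x̄ is observed and sits in the interval by construction.
D) Wrong — a CI is about the parameter μ, not individual data values.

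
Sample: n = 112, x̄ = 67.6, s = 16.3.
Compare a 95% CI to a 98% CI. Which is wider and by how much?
98% CI is wider by 1.16

df = 111
95% CI: t* = 1.982, (64.55, 70.65), width = 2 · t* · s/√n = 6.11
98% CI: t* = 2.360, (63.97, 71.23), width = 2 · t* · s/√n = 7.27

The 98% CI is wider by 7.27 - 6.11 = 1.16.
Higher confidence requires a wider interval.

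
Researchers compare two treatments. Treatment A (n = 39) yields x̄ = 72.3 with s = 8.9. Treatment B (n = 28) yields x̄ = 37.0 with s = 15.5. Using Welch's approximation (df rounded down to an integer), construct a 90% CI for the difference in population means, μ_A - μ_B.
(29.81, 40.79)

Difference: x̄₁ - x̄₂ = 35.30
SE = √(s₁²/n₁ + s₂²/n₂) = √(8.9²/39 + 15.5²/28) = 3.2575
df = 39.71 → 39 (Welch–Satterthwaite, rounded down)
t* = 1.685

CI: 35.30 ± 1.685 · 3.2575 = 35.30 ± 5.49 = (29.81, 40.79)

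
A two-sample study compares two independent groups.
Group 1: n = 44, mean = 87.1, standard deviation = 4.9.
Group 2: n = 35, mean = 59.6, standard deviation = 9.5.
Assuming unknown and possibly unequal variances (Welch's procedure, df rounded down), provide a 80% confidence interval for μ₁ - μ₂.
(25.20, 29.80)

Difference: x̄₁ - x̄₂ = 27.50
SE = √(s₁²/n₁ + s₂²/n₂) = √(4.9²/44 + 9.5²/35) = 1.7676
df = 48.21 → 48 (Welch–Satterthwaite, rounded down)
t* = 1.299

CI: 27.50 ± 1.299 · 1.7676 = 27.50 ± 2.30 = (25.20, 29.80)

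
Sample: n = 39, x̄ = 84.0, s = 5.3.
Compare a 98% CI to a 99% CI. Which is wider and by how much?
99% CI is wider by 0.48

df = 38
98% CI: t* = 2.429, (81.94, 86.06), width = 2 · t* · s/√n = 4.12
99% CI: t* = 2.712, (81.70, 86.30), width = 2 · t* · s/√n = 4.60

The 99% CI is wider by 4.60 - 4.12 = 0.48.
Higher confidence requires a wider interval.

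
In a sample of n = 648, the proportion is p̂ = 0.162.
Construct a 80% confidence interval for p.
(0.143, 0.181)

Proportion CI:
SE = √(p̂(1-p̂)/n) = √(0.162 · 0.838 / 648) = 0.01447

z* = 1.282
Margin = z* · SE = 1.282 · 0.01447 = 0.0186

CI: 0.162 ± 0.0186 = (0.143, 0.181)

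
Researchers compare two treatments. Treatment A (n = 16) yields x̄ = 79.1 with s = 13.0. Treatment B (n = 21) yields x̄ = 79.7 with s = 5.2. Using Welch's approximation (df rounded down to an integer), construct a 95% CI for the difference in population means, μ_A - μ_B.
(-7.83, 6.63)

Difference: x̄₁ - x̄₂ = -0.60
SE = √(s₁²/n₁ + s₂²/n₂) = √(13.0²/16 + 5.2²/21) = 3.4424
df = 18.67 → 18 (Welch–Satterthwaite, rounded down)
t* = 2.101

CI: -0.60 ± 2.101 · 3.4424 = -0.60 ± 7.23 = (-7.83, 6.63)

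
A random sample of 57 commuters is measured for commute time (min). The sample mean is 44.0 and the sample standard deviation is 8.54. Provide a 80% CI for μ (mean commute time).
(42.53, 45.47)

t-interval (σ unknown):
df = n - 1 = 56
t* = 1.297 for 80% confidence

Margin of error = t* · s/√n = 1.297 · 8.54/√57 = 1.47

CI: (42.53, 45.47)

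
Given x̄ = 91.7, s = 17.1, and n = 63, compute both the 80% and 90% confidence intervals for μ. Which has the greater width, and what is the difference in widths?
90% CI is wider by 1.62

df = 62
80% CI: t* = 1.295, (88.91, 94.49), width = 2 · t* · s/√n = 5.58
90% CI: t* = 1.670, (88.10, 95.30), width = 2 · t* · s/√n = 7.20

The 90% CI is wider by 7.20 - 5.58 = 1.62.
Higher confidence requires a wider interval.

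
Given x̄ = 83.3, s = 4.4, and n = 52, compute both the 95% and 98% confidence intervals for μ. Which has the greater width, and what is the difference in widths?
98% CI is wider by 0.48

df = 51
95% CI: t* = 2.008, (82.07, 84.53), width = 2 · t* · s/√n = 2.45
98% CI: t* = 2.402, (81.83, 84.77), width = 2 · t* · s/√n = 2.93

The 98% CI is wider by 2.93 - 2.45 = 0.48.
Higher confidence requires a wider interval.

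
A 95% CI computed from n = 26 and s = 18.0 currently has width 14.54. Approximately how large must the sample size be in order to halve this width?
n ≈ 104

CI width ∝ 1/√n
To reduce width by factor 2, need √n to grow by 2 → need 2² = 4 times as many samples.

Current: n = 26, width = 14.54
New: n = 104, width ≈ 7.00

Width reduced by factor of 14.54/7.00 = 2.08.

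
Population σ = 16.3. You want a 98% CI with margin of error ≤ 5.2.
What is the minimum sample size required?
n ≥ 54

For margin E ≤ 5.2:
n ≥ (z* · σ / E)²
n ≥ (2.326 · 16.3 / 5.2)²
n ≥ 53.16

Minimum n = 54 (rounding up)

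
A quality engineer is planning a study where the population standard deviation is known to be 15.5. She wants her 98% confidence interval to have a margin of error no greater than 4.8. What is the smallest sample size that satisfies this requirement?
n ≥ 57

For margin E ≤ 4.8:
n ≥ (z* · σ / E)²
n ≥ (2.326 · 15.5 / 4.8)²
n ≥ 56.42

Minimum n = 57 (rounding up)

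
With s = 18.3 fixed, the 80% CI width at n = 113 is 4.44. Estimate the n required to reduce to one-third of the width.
n ≈ 1017

CI width ∝ 1/√n
To reduce width by factor 3, need √n to grow by 3 → need 3² = 9 times as many samples.

Current: n = 113, width = 4.44
New: n = 1017, width ≈ 1.47

Width reduced by factor of 4.44/1.47 = 3.02.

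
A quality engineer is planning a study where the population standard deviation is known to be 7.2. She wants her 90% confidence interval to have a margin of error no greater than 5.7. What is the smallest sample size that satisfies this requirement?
n ≥ 5

For margin E ≤ 5.7:
n ≥ (z* · σ / E)²
n ≥ (1.645 · 7.2 / 5.7)²
n ≥ 4.32

Minimum n = 5 (rounding up)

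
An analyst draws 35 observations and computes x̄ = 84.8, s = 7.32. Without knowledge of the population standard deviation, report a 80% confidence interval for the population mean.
(83.18, 86.42)

t-interval (σ unknown):
df = n - 1 = 34
t* = 1.307 for 80% confidence

Margin of error = t* · s/√n = 1.307 · 7.32/√35 = 1.62

CI: (83.18, 86.42)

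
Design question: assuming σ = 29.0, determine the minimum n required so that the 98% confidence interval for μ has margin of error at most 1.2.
n ≥ 3160

For margin E ≤ 1.2:
n ≥ (z* · σ / E)²
n ≥ (2.326 · 29.0 / 1.2)²
n ≥ 3159.75

Minimum n = 3160 (rounding up)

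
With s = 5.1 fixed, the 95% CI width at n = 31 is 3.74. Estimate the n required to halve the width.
n ≈ 124

CI width ∝ 1/√n
To reduce width by factor 2, need √n to grow by 2 → need 2² = 4 times as many samples.

Current: n = 31, width = 3.74
New: n = 124, width ≈ 1.81

Width reduced by factor of 3.74/1.81 = 2.07.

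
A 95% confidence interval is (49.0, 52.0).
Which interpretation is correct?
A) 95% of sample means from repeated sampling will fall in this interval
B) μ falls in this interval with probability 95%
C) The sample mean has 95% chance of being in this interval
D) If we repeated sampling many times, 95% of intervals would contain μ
D

A) Wrong — coverage applies to intervals containing μ, not to future x̄ values.
B) Wrong — μ is fixed; the randomness lives in the interval, not in μ.
C) Wrong — x̄ is observed and sits in the interval by construction.
D) Correct — this is the frequentist long-run coverage interpretation.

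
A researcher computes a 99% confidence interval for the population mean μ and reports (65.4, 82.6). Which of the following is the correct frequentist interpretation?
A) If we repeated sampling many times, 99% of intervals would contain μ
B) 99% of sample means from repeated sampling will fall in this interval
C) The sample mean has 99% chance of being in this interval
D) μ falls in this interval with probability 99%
A

A) Correct — this is the frequentist long-run coverage interpretation.
B) Wrong — coverage applies to intervals containing μ, not to future x̄ values.
C) Wrong — x̄ is observed and sits in the interval by construction.
D) Wrong — μ is fixed; the randomness lives in the interval, not in μ.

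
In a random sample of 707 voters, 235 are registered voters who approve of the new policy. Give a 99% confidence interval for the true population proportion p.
(0.287, 0.378)

Proportion CI:
p̂ = 235/707 = 0.33239
SE = √(p̂(1-p̂)/n) = √(0.33239 · 0.66761 / 707) = 0.01772

z* = 2.576
Margin = z* · SE = 2.576 · 0.01772 = 0.0456

CI: 0.33239 ± 0.0456 = (0.287, 0.378)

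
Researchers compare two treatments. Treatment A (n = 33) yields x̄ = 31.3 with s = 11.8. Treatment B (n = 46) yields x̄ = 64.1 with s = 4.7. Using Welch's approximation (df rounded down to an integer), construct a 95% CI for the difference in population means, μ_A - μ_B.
(-37.19, -28.41)

Difference: x̄₁ - x̄₂ = -32.80
SE = √(s₁²/n₁ + s₂²/n₂) = √(11.8²/33 + 4.7²/46) = 2.1679
df = 39.34 → 39 (Welch–Satterthwaite, rounded down)
t* = 2.023

CI: -32.80 ± 2.023 · 2.1679 = -32.80 ± 4.39 = (-37.19, -28.41)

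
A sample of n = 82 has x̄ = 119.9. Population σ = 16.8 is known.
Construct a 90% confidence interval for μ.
(116.85, 122.95)

z-interval (σ known):
z* = 1.645 for 90% confidence

Margin of error = z* · σ/√n = 1.645 · 16.8/√82 = 3.05

CI: (119.9 - 3.05, 119.9 + 3.05) = (116.85, 122.95)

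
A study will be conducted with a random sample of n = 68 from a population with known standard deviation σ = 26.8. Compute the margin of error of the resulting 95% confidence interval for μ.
Margin of error = 6.37

Margin of error = z* · σ/√n
= 1.960 · 26.8/√68
= 1.960 · 26.8/8.2462
= 6.37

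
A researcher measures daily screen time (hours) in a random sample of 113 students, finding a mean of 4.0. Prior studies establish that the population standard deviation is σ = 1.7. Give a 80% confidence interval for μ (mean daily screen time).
(3.79, 4.21)

z-interval (σ known):
z* = 1.282 for 80% confidence

Margin of error = z* · σ/√n = 1.282 · 1.7/√113 = 0.21

CI: (4.0 - 0.21, 4.0 + 0.21) = (3.79, 4.21)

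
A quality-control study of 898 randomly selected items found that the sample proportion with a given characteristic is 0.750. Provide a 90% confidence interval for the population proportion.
(0.726, 0.774)

Proportion CI:
SE = √(p̂(1-p̂)/n) = √(0.750 · 0.250 / 898) = 0.01445

z* = 1.645
Margin = z* · SE = 1.645 · 0.01445 = 0.0238

CI: 0.750 ± 0.0238 = (0.726, 0.774)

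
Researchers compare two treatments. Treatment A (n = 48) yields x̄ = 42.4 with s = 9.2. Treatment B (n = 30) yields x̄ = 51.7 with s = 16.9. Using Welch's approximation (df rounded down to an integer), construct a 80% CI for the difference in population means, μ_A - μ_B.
(-13.68, -4.92)

Difference: x̄₁ - x̄₂ = -9.30
SE = √(s₁²/n₁ + s₂²/n₂) = √(9.2²/48 + 16.9²/30) = 3.3591
df = 39.89 → 39 (Welch–Satterthwaite, rounded down)
t* = 1.304

CI: -9.30 ± 1.304 · 3.3591 = -9.30 ± 4.38 = (-13.68, -4.92)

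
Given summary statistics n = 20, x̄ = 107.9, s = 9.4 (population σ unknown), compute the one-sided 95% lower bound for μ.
μ ≥ 104.27

Lower bound (one-sided):
t* = 1.729 (one-sided for 95%)
Lower bound = x̄ - t* · s/√n = 107.9 - 1.729 · 9.4/√20 = 104.27

We are 95% confident that μ ≥ 104.27.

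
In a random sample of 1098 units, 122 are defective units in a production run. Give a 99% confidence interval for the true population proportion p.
(0.087, 0.136)

Proportion CI:
p̂ = 122/1098 = 0.11111
SE = √(p̂(1-p̂)/n) = √(0.11111 · 0.88889 / 1098) = 0.00948

z* = 2.576
Margin = z* · SE = 2.576 · 0.00948 = 0.0244

CI: 0.11111 ± 0.0244 = (0.087, 0.136)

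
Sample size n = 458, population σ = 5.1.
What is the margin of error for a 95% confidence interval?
Margin of error = 0.47

Margin of error = z* · σ/√n
= 1.960 · 5.1/√458
= 1.960 · 5.1/21.4009
= 0.47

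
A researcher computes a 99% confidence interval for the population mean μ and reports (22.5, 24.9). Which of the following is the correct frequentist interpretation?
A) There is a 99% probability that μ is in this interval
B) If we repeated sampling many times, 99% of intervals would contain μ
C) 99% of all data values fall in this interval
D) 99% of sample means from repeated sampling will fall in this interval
B

A) Wrong — μ is fixed; the randomness lives in the interval, not in μ.
B) Correct — this is the frequentist long-run coverage interpretation.
C) Wrong — a CI is about the parameter μ, not individual data values.
D) Wrong — coverage applies to intervals containing μ, not to future x̄ values.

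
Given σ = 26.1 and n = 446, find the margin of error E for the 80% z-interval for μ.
Margin of error = 1.58

Margin of error = z* · σ/√n
= 1.282 · 26.1/√446
= 1.282 · 26.1/21.1187
= 1.58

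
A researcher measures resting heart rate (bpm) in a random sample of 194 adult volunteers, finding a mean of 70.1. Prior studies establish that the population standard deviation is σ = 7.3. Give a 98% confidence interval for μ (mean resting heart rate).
(68.88, 71.32)

z-interval (σ known):
z* = 2.326 for 98% confidence

Margin of error = z* · σ/√n = 2.326 · 7.3/√194 = 1.22

CI: (70.1 - 1.22, 70.1 + 1.22) = (68.88, 71.32)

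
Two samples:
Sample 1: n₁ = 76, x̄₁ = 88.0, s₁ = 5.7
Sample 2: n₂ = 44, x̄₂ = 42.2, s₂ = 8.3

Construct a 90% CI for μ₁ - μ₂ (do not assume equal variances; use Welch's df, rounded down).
(43.45, 48.15)

Difference: x̄₁ - x̄₂ = 45.80
SE = √(s₁²/n₁ + s₂²/n₂) = √(5.7²/76 + 8.3²/44) = 1.4118
df = 66.83 → 66 (Welch–Satterthwaite, rounded down)
t* = 1.668

CI: 45.80 ± 1.668 · 1.4118 = 45.80 ± 2.35 = (43.45, 48.15)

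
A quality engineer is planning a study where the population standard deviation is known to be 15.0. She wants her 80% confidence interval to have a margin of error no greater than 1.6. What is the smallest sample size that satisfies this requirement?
n ≥ 145

For margin E ≤ 1.6:
n ≥ (z* · σ / E)²
n ≥ (1.282 · 15.0 / 1.6)²
n ≥ 144.45

Minimum n = 145 (rounding up)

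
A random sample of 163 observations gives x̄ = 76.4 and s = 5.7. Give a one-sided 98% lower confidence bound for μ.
μ ≥ 75.48

Lower bound (one-sided):
t* = 2.070 (one-sided for 98%)
Lower bound = x̄ - t* · s/√n = 76.4 - 2.070 · 5.7/√163 = 75.48

We are 98% confident that μ ≥ 75.48.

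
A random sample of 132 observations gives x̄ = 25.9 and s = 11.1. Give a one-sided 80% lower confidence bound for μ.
μ ≥ 25.08

Lower bound (one-sided):
t* = 0.844 (one-sided for 80%)
Lower bound = x̄ - t* · s/√n = 25.9 - 0.844 · 11.1/√132 = 25.08

We are 80% confident that μ ≥ 25.08.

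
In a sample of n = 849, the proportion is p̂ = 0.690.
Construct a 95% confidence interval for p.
(0.659, 0.721)

Proportion CI:
SE = √(p̂(1-p̂)/n) = √(0.690 · 0.310 / 849) = 0.01587

z* = 1.960
Margin = z* · SE = 1.960 · 0.01587 = 0.0311

CI: 0.690 ± 0.0311 = (0.659, 0.721)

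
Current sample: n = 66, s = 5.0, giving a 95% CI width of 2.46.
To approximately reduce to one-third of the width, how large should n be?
n ≈ 594

CI width ∝ 1/√n
To reduce width by factor 3, need √n to grow by 3 → need 3² = 9 times as many samples.

Current: n = 66, width = 2.46
New: n = 594, width ≈ 0.81

Width reduced by factor of 2.46/0.81 = 3.04.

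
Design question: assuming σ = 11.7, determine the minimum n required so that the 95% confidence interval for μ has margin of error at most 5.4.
n ≥ 19

For margin E ≤ 5.4:
n ≥ (z* · σ / E)²
n ≥ (1.960 · 11.7 / 5.4)²
n ≥ 18.03

Minimum n = 19 (rounding up)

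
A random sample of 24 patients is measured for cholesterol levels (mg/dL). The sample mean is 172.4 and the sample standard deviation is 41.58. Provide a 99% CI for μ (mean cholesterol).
(148.58, 196.22)

t-interval (σ unknown):
df = n - 1 = 23
t* = 2.807 for 99% confidence

Margin of error = t* · s/√n = 2.807 · 41.58/√24 = 23.82

CI: (148.58, 196.22)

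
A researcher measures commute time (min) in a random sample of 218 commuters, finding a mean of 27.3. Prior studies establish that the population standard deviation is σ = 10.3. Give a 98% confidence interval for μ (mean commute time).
(25.68, 28.92)

z-interval (σ known):
z* = 2.326 for 98% confidence

Margin of error = z* · σ/√n = 2.326 · 10.3/√218 = 1.62

CI: (27.3 - 1.62, 27.3 + 1.62) = (25.68, 28.92)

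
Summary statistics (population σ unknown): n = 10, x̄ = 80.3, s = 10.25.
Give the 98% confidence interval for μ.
(71.16, 89.44)

t-interval (σ unknown):
df = n - 1 = 9
t* = 2.821 for 98% confidence

Margin of error = t* · s/√n = 2.821 · 10.25/√10 = 9.14

CI: (71.16, 89.44)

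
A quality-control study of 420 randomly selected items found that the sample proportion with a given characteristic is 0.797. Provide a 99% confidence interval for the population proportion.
(0.746, 0.848)

Proportion CI:
SE = √(p̂(1-p̂)/n) = √(0.797 · 0.203 / 420) = 0.01963

z* = 2.576
Margin = z* · SE = 2.576 · 0.01963 = 0.0506

CI: 0.797 ± 0.0506 = (0.746, 0.848)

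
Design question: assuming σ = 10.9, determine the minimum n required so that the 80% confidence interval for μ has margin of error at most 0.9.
n ≥ 242

For margin E ≤ 0.9:
n ≥ (z* · σ / E)²
n ≥ (1.282 · 10.9 / 0.9)²
n ≥ 241.07

Minimum n = 242 (rounding up)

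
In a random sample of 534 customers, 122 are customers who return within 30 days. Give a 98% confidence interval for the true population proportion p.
(0.186, 0.271)

Proportion CI:
p̂ = 122/534 = 0.22846
SE = √(p̂(1-p̂)/n) = √(0.22846 · 0.77154 / 534) = 0.01817

z* = 2.326
Margin = z* · SE = 2.326 · 0.01817 = 0.0423

CI: 0.22846 ± 0.0423 = (0.186, 0.271)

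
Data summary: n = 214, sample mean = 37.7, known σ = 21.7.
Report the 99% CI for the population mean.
(33.88, 41.52)

z-interval (σ known):
z* = 2.576 for 99% confidence

Margin of error = z* · σ/√n = 2.576 · 21.7/√214 = 3.82

CI: (37.7 - 3.82, 37.7 + 3.82) = (33.88, 41.52)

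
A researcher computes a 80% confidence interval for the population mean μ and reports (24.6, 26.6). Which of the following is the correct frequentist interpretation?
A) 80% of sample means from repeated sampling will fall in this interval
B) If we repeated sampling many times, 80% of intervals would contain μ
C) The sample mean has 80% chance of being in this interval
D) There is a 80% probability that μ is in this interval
B

A) Wrong — coverage applies to intervals containing μ, not to future x̄ values.
B) Correct — this is the frequentist long-run coverage interpretation.
C) Wrong — x̄ is observed and sits in the interval by construction.
D) Wrong — μ is fixed; the randomness lives in the interval, not in μ.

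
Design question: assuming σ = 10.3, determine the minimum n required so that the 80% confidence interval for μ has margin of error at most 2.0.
n ≥ 44

For margin E ≤ 2.0:
n ≥ (z* · σ / E)²
n ≥ (1.282 · 10.3 / 2.0)²
n ≥ 43.59

Minimum n = 44 (rounding up)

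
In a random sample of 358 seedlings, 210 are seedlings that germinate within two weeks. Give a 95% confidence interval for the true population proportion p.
(0.536, 0.638)

Proportion CI:
p̂ = 210/358 = 0.58659
SE = √(p̂(1-p̂)/n) = √(0.58659 · 0.41341 / 358) = 0.02603

z* = 1.960
Margin = z* · SE = 1.960 · 0.02603 = 0.0510

CI: 0.58659 ± 0.0510 = (0.536, 0.638)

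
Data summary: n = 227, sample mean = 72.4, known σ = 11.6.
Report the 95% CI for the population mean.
(70.89, 73.91)

z-interval (σ known):
z* = 1.960 for 95% confidence

Margin of error = z* · σ/√n = 1.960 · 11.6/√227 = 1.51

CI: (72.4 - 1.51, 72.4 + 1.51) = (70.89, 73.91)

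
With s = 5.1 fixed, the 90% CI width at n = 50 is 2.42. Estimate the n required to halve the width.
n ≈ 200

CI width ∝ 1/√n
To reduce width by factor 2, need √n to grow by 2 → need 2² = 4 times as many samples.

Current: n = 50, width = 2.42
New: n = 200, width ≈ 1.19

Width reduced by factor of 2.42/1.19 = 2.03.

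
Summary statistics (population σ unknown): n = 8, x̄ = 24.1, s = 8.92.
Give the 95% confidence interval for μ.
(16.64, 31.56)

t-interval (σ unknown):
df = n - 1 = 7
t* = 2.365 for 95% confidence

Margin of error = t* · s/√n = 2.365 · 8.92/√8 = 7.46

CI: (16.64, 31.56)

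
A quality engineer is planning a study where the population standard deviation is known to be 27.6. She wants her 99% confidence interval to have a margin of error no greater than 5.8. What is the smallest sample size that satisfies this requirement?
n ≥ 151

For margin E ≤ 5.8:
n ≥ (z* · σ / E)²
n ≥ (2.576 · 27.6 / 5.8)²
n ≥ 150.26

Minimum n = 151 (rounding up)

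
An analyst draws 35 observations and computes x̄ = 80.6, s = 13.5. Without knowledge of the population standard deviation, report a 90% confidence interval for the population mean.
(76.74, 84.46)

t-interval (σ unknown):
df = n - 1 = 34
t* = 1.691 for 90% confidence

Margin of error = t* · s/√n = 1.691 · 13.5/√35 = 3.86

CI: (76.74, 84.46)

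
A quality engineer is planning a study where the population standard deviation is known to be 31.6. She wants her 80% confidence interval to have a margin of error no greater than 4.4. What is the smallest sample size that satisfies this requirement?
n ≥ 85

For margin E ≤ 4.4:
n ≥ (z* · σ / E)²
n ≥ (1.282 · 31.6 / 4.4)²
n ≥ 84.77

Minimum n = 85 (rounding up)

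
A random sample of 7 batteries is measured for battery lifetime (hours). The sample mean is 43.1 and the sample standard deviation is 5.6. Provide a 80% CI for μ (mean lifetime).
(40.05, 46.15)

t-interval (σ unknown):
df = n - 1 = 6
t* = 1.440 for 80% confidence

Margin of error = t* · s/√n = 1.440 · 5.6/√7 = 3.05

CI: (40.05, 46.15)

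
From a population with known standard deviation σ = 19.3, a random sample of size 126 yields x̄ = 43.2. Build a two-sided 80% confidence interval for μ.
(41.00, 45.40)

z-interval (σ known):
z* = 1.282 for 80% confidence

Margin of error = z* · σ/√n = 1.282 · 19.3/√126 = 2.20

CI: (43.2 - 2.20, 43.2 + 2.20) = (41.00, 45.40)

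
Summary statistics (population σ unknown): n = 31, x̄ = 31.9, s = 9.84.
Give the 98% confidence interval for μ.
(27.56, 36.24)

t-interval (σ unknown):
df = n - 1 = 30
t* = 2.457 for 98% confidence

Margin of error = t* · s/√n = 2.457 · 9.84/√31 = 4.34

CI: (27.56, 36.24)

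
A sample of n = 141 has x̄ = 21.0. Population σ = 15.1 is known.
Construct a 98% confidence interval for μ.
(18.04, 23.96)

z-interval (σ known):
z* = 2.326 for 98% confidence

Margin of error = z* · σ/√n = 2.326 · 15.1/√141 = 2.96

CI: (21.0 - 2.96, 21.0 + 2.96) = (18.04, 23.96)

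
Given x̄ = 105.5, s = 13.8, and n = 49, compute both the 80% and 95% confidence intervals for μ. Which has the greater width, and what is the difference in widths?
95% CI is wider by 2.81

df = 48
80% CI: t* = 1.299, (102.94, 108.06), width = 2 · t* · s/√n = 5.12
95% CI: t* = 2.011, (101.54, 109.46), width = 2 · t* · s/√n = 7.93

The 95% CI is wider by 7.93 - 5.12 = 2.81.
Higher confidence requires a wider interval.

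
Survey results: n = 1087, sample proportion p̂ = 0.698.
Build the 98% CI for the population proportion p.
(0.666, 0.730)

Proportion CI:
SE = √(p̂(1-p̂)/n) = √(0.698 · 0.302 / 1087) = 0.01393

z* = 2.326
Margin = z* · SE = 2.326 · 0.01393 = 0.0324

CI: 0.698 ± 0.0324 = (0.666, 0.730)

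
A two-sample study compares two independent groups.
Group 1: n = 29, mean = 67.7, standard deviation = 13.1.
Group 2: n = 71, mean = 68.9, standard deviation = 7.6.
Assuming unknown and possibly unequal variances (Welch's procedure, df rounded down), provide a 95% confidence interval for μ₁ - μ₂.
(-6.47, 4.07)

Difference: x̄₁ - x̄₂ = -1.20
SE = √(s₁²/n₁ + s₂²/n₂) = √(13.1²/29 + 7.6²/71) = 2.5944
df = 35.96 → 35 (Welch–Satterthwaite, rounded down)
t* = 2.030

CI: -1.20 ± 2.030 · 2.5944 = -1.20 ± 5.27 = (-6.47, 4.07)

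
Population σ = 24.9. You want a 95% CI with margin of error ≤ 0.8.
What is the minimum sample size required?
n ≥ 3722

For margin E ≤ 0.8:
n ≥ (z* · σ / E)²
n ≥ (1.960 · 24.9 / 0.8)²
n ≥ 3721.61

Minimum n = 3722 (rounding up)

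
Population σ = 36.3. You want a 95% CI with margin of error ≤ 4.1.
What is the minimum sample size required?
n ≥ 302

For margin E ≤ 4.1:
n ≥ (z* · σ / E)²
n ≥ (1.960 · 36.3 / 4.1)²
n ≥ 301.13

Minimum n = 302 (rounding up)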